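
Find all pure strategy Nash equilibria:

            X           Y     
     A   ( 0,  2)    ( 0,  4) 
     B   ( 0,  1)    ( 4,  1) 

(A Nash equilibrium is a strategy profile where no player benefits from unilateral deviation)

Nash equilibrium: (B, X), (B, Y)

Work:
Best responses:
  P1 vs X: payoffs [0, 0] → best response A/B (payoff 0)
  P1 vs Y: payoffs [0, 4] → best response B (payoff 4)
  P2 vs A: payoffs [2, 4] → best response Y (payoff 4)
  P2 vs B: payoffs [1, 1] → best response X/Y (payoff 1)
Mutual best responses: (B,X), (B,Y) → Nash equilibria.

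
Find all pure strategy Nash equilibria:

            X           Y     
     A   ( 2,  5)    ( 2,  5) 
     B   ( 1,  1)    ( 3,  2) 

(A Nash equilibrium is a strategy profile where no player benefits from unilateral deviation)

Nash equilibrium: (A, X), (B, Y)

Work:
Best responses:
  P1 vs X: payoffs [2, 1] → best response A (payoff 2)
  P1 vs Y: payoffs [2, 3] → best response B (payoff 3)
  P2 vs A: payoffs [5, 5] → best response X/Y (payoff 5)
  P2 vs B: payoffs [1, 2] → best response Y (payoff 2)
Mutual best responses: (A,X), (B,Y) → Nash equilibria.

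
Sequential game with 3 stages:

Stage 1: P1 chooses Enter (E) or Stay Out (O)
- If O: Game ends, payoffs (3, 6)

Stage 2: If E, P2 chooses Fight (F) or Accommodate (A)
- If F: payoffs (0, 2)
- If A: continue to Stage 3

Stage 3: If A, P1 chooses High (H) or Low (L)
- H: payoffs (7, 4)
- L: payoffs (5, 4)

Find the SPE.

SPE: (E, A, H); Outcome (7, 4)

Work:
Stage 3: P1 chooses H (7 vs 5)
Stage 2: P2: F->2, A->4 (anticipating H). Choose A
Stage 1: P1: O->3, E->7 (anticipating A, H). Choose E
SPE path: E -> A -> H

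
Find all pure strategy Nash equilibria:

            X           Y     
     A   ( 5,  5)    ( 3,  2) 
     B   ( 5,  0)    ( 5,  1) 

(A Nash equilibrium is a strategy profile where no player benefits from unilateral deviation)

Nash equilibrium: (A, X), (B, Y)

Work:
Best responses:
  P1 vs X: payoffs [5, 5] → best response A/B (payoff 5)
  P1 vs Y: payoffs [3, 5] → best response B (payoff 5)
  P2 vs A: payoffs [5, 2] → best response X (payoff 5)
  P2 vs B: payoffs [0, 1] → best response Y (payoff 1)
Mutual best responses: (A,X), (B,Y) → Nash equilibria.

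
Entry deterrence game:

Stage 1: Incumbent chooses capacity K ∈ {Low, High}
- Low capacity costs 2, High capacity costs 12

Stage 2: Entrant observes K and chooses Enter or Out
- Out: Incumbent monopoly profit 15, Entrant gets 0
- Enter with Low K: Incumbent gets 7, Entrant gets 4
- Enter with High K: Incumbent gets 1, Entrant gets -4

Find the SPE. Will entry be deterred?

SPE: (Low, Enter|Low, Out|High); Entry not deterred. Incumbent net profit = 5, Entrant gets 4

Work:
After Low K: Entrant enters (4 > 0)
After High K: Entrant stays out (-4 < 0)
Incumbent: Low → 7−2=5, High → 15−12=3
Incumbent chooses Low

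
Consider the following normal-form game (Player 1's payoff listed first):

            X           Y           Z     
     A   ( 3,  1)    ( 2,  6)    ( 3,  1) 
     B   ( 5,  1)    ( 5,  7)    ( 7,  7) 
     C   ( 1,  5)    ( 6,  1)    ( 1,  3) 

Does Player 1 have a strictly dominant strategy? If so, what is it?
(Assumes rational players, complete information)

No strictly dominant strategy exists for Player 1

Work:
A strategy strictly dominates another if it gives a strictly higher payoff against every opponent action. Compare each pair of P1's strategies column-by-column:
  A vs B: [3 vs 5, 2 vs 5, 3 vs 7] → A does not strictly dominate B (column X: 3 ≤ 5)
  A vs C: [3 vs 1, 2 vs 6, 3 vs 1] → A does not strictly dominate C (column Y: 2 ≤ 6)
  B vs A: [5 vs 3, 5 vs 2, 7 vs 3] → B strictly dominates A
  B vs C: [5 vs 1, 5 vs 6, 7 vs 1] → B does not strictly dominate C (column Y: 5 ≤ 6)
  C vs A: [1 vs 3, 6 vs 2, 1 vs 3] → C does not strictly dominate A (column X: 1 ≤ 3)
  C vs B: [1 vs 5, 6 vs 5, 1 vs 7] → C does not strictly dominate B (column X: 1 ≤ 5)
No single strategy strictly dominates all others → no strictly dominant strategy.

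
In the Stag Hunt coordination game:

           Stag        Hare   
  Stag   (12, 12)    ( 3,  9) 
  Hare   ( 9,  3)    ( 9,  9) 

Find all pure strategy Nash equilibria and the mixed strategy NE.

Pure NE: (Stag, Stag) and (Hare, Hare); Mixed NE: p = 0.6667, q = 0.6667

Work:
Check pure NE:
(Stag, Stag): (12, 12) - no unilateral deviation beneficial
(Hare, Hare): (9, 9) - no unilateral deviation beneficial
Mixed NE: P1 plays Stag with p = 0.6667, P2 plays Stag with q = 0.6667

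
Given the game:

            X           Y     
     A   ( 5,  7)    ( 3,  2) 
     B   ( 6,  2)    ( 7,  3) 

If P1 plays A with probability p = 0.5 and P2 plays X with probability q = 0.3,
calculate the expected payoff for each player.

E[P1] = 5.15, E[P2] = 3.1

Work:
E[P1] = p·q·π₁(A,X) + p·(1-q)·π₁(A,Y) + (1-p)·q·π₁(B,X) + (1-p)·(1-q)·π₁(B,Y)
= 0.5·0.3·5 + 0.5·0.7·3 + 0.5·0.3·6 + 0.5·0.7·7
= 5.15

E[P2] = 3.1 (similar calculation)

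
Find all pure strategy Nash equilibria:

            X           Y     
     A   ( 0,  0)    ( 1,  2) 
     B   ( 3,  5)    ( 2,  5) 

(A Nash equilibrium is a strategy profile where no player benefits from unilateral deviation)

Nash equilibrium: (B, X), (B, Y)

Work:
Best responses:
  P1 vs X: payoffs [0, 3] → best response B (payoff 3)
  P1 vs Y: payoffs [1, 2] → best response B (payoff 2)
  P2 vs A: payoffs [0, 2] → best response Y (payoff 2)
  P2 vs B: payoffs [5, 5] → best response X/Y (payoff 5)
Mutual best responses: (B,X), (B,Y) → Nash equilibria.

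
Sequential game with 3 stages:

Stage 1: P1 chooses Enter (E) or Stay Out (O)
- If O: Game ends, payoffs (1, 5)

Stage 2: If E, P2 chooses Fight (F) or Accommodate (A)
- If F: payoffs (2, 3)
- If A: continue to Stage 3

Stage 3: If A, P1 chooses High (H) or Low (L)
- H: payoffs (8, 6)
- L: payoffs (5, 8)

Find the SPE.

SPE: (E, A, H); Outcome (8, 6)

Work:
Stage 3: P1 chooses H (8 vs 5)
Stage 2: P2: F->3, A->6 (anticipating H). Choose A
Stage 1: P1: O->1, E->8 (anticipating A, H). Choose E
SPE path: E -> A -> H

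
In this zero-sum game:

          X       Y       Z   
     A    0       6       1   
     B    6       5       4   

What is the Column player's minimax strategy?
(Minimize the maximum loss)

Column should play Z, value = 4

Work:
Column player minimizes Row's maximum payoff:
Column X: max payoff to Row = 6
Column Y: max payoff to Row = 6
Column Z: max payoff to Row = 4
Minimum is 4, achieved by column Z.
Minimax strategy: Z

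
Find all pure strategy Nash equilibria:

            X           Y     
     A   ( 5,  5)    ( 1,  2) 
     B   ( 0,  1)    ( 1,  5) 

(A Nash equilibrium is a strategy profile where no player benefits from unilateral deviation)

Nash equilibrium: (A, X), (B, Y)

Work:
Best responses:
  P1 vs X: payoffs [5, 0] → best response A (payoff 5)
  P1 vs Y: payoffs [1, 1] → best response A/B (payoff 1)
  P2 vs A: payoffs [5, 2] → best response X (payoff 5)
  P2 vs B: payoffs [1, 5] → best response Y (payoff 5)
Mutual best responses: (A,X), (B,Y) → Nash equilibria.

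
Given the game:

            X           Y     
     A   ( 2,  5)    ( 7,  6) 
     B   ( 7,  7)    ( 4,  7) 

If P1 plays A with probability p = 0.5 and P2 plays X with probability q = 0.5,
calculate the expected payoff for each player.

E[P1] = 5.0, E[P2] = 6.25

Work:
E[P1] = p·q·π₁(A,X) + p·(1-q)·π₁(A,Y) + (1-p)·q·π₁(B,X) + (1-p)·(1-q)·π₁(B,Y)
= 0.5·0.5·2 + 0.5·0.5·7 + 0.5·0.5·7 + 0.5·0.5·4
= 5.0

E[P2] = 6.25 (similar calculation)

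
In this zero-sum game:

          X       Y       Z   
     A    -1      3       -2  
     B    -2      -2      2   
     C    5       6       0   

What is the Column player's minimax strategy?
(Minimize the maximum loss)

Column should play Z, value = 2

Work:
Column player minimizes Row's maximum payoff:
Column X: max payoff to Row = 5
Column Y: max payoff to Row = 6
Column Z: max payoff to Row = 2
Minimum is 2, achieved by column Z.
Minimax strategy: Z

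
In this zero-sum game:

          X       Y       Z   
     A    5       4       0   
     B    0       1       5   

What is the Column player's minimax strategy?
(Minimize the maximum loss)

Column should play Y, value = 4

Work:
Column player minimizes Row's maximum payoff:
Column X: max payoff to Row = 5
Column Y: max payoff to Row = 4
Column Z: max payoff to Row = 5
Minimum is 4, achieved by column Y.
Minimax strategy: Y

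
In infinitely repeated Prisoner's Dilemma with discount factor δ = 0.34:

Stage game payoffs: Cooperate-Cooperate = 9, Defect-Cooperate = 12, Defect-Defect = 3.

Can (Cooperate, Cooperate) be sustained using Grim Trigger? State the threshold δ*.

δ* = 0.3333; since δ = 0.34 ≥ 0.3333, cooperation can be sustained

Work:
For Grim Trigger:
Cooperate forever: 9/(1-δ)
Defect then punished: 12 + 3·δ/(1-δ)
Need: 9/(1-δ) ≥ 12 + 3·δ/(1-δ)
Solving: δ ≥ (T-R)/(T-P) = (12-9)/(12-3) = 0.3333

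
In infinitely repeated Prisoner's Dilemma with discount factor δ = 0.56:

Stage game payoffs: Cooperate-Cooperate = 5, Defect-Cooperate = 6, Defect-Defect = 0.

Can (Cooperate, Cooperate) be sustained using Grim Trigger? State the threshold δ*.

δ* = 0.1667; since δ = 0.56 ≥ 0.1667, cooperation can be sustained

Work:
For Grim Trigger:
Cooperate forever: 5/(1-δ)
Defect then punished: 6 + 0·δ/(1-δ)
Need: 5/(1-δ) ≥ 6 + 0·δ/(1-δ)
Solving: δ ≥ (T-R)/(T-P) = (6-5)/(6-0) = 0.1667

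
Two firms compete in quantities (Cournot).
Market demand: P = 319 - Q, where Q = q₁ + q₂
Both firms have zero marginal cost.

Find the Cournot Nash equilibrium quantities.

q₁* = q₂* = 106.33; P* = 106.33

Work:
Profit: π_i = P·q_i = (a - q_i - q_j)·q_i
FOC: ∂π_i/∂q_i = a - 2q_i - q_j = 0
Reaction function: q_i = (319 - q_j)/2
Symmetry: q* = 319/3 = 106.33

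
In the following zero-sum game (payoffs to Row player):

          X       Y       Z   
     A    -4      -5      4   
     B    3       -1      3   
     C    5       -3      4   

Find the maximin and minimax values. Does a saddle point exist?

Maximin = -1, Minimax = -1, Saddle: True

Work:
Row minimums: [-5, -1, -3] → maximin = -1
Column maximums: [5, -1, 4] → minimax = -1
Saddle point exists! Game value = -1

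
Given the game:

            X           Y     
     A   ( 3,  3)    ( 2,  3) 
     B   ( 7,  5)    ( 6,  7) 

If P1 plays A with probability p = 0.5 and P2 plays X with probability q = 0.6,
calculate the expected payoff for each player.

E[P1] = 4.6, E[P2] = 4.4

Work:
E[P1] = p·q·π₁(A,X) + p·(1-q)·π₁(A,Y) + (1-p)·q·π₁(B,X) + (1-p)·(1-q)·π₁(B,Y)
= 0.5·0.6·3 + 0.5·0.4·2 + 0.5·0.6·7 + 0.5·0.4·6
= 4.6

E[P2] = 4.4 (similar calculation)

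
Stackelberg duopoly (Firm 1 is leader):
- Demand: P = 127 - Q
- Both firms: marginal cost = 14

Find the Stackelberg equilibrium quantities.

q₁* (leader) = 56.5, q₂* (follower) = 28.25

Work:
Follower's reaction: q₂ = (a - c - q₁)/2
Leader substitutes: π₁ = q₁·(a - q₁ - (a-c-q₁)/2 - c)
FOC: q₁* = (127 - 14)/2 = 56.50
Then: q₂* = (127 - 14 - 56.5)/2 = 28.25
Leader has first-mover advantage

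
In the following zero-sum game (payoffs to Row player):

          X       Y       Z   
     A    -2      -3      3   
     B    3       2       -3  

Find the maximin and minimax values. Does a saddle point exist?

Maximin = -3, Minimax = 2, Saddle: False

Work:
Row minimums: [-3, -3] → maximin = -3
Column maximums: [3, 2, 3] → minimax = 2
No saddle point (maximin ≠ minimax). Mixed strategy needed.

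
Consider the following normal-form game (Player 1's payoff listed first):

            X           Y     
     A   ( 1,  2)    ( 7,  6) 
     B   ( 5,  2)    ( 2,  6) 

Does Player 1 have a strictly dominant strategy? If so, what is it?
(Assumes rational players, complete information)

No strictly dominant strategy exists for Player 1

Work:
A strategy strictly dominates another if it gives a strictly higher payoff against every opponent action. Compare each pair of P1's strategies column-by-column:
  A vs B: [1 vs 5, 7 vs 2] → A does not strictly dominate B (column X: 1 ≤ 5)
  B vs A: [5 vs 1, 2 vs 7] → B does not strictly dominate A (column Y: 2 ≤ 7)
No single strategy strictly dominates all others → no strictly dominant strategy.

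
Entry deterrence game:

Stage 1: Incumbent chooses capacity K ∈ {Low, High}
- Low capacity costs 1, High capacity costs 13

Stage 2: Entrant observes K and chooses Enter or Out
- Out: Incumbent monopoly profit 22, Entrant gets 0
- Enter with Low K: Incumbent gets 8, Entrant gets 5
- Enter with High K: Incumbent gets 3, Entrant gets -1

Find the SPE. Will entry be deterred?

SPE: (High, Enter|Low, Out|High); Entry deterred. Incumbent net profit = 9

Work:
After Low K: Entrant enters (5 > 0)
After High K: Entrant stays out (-1 < 0)
Incumbent: Low → 8−1=7, High → 22−13=9
Incumbent chooses High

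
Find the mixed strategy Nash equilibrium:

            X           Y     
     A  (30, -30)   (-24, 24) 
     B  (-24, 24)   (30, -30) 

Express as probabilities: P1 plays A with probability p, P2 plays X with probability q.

p = 0.5, q = 0.5

Work:
Find probabilities that make opponent indifferent:
P2 chooses q to make P1 indifferent between A and B
P1 chooses p to make P2 indifferent between X and Y
Mixed NE: P1 plays (A: 0.5, B: 0.5), P2 plays (X: 0.5, Y: 0.5)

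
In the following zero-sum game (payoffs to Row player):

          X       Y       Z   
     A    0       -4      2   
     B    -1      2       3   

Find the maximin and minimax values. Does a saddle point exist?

Maximin = -1, Minimax = 0, Saddle: False

Work:
Row minimums: [-4, -1] → maximin = -1
Column maximums: [0, 2, 3] → minimax = 0
No saddle point (maximin ≠ minimax). Mixed strategy needed.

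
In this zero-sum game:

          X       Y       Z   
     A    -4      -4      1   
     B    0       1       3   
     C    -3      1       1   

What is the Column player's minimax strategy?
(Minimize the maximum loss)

Column should play X, value = 0

Work:
Column player minimizes Row's maximum payoff:
Column X: max payoff to Row = 0
Column Y: max payoff to Row = 1
Column Z: max payoff to Row = 3
Minimum is 0, achieved by column X.
Minimax strategy: X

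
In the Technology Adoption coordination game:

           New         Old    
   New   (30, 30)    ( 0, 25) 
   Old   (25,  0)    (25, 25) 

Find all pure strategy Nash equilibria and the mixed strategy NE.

Pure NE: (New, New) and (Old, Old); Mixed NE: p = 0.8333, q = 0.8333

Work:
Check pure NE:
(New, New): (30, 30) - no unilateral deviation beneficial
(Old, Old): (25, 25) - no unilateral deviation beneficial
Mixed NE: P1 plays New with p = 0.8333, P2 plays New with q = 0.8333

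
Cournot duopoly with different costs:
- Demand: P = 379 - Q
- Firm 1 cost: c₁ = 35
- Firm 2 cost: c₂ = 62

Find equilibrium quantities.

q₁* = 123.67, q₂* = 96.67

Work:
Reaction: q₁ = (379 - 35 - q₂)/2
Reaction: q₂ = (379 - 62 - q₁)/2
Solve simultaneously:
q₁* = (379 - 2×35 + 62)/3 = 123.67
q₂* = (379 - 2×62 + 35)/3 = 96.67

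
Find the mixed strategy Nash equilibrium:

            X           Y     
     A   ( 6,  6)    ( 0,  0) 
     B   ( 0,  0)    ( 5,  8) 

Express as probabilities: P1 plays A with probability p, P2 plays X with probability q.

p = 0.5714, q = 0.4545

Work:
Find probabilities that make opponent indifferent:
P2 chooses q to make P1 indifferent between A and B
P1 chooses p to make P2 indifferent between X and Y
Mixed NE: P1 plays (A: 0.5714, B: 0.4286), P2 plays (X: 0.4545, Y: 0.5455)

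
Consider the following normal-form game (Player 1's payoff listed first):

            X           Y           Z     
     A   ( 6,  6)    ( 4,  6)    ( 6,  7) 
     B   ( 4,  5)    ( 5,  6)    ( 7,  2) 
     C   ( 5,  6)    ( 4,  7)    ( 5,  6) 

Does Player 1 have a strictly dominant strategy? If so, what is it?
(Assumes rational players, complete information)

No strictly dominant strategy exists for Player 1

Work:
A strategy strictly dominates another if it gives a strictly higher payoff against every opponent action. Compare each pair of P1's strategies column-by-column:
  A vs B: [6 vs 4, 4 vs 5, 6 vs 7] → A does not strictly dominate B (column Y: 4 ≤ 5)
  A vs C: [6 vs 5, 4 vs 4, 6 vs 5] → A does not strictly dominate C (column Y: 4 ≤ 4)
  B vs A: [4 vs 6, 5 vs 4, 7 vs 6] → B does not strictly dominate A (column X: 4 ≤ 6)
  B vs C: [4 vs 5, 5 vs 4, 7 vs 5] → B does not strictly dominate C (column X: 4 ≤ 5)
  C vs A: [5 vs 6, 4 vs 4, 5 vs 6] → C does not strictly dominate A (column X: 5 ≤ 6)
  C vs B: [5 vs 4, 4 vs 5, 5 vs 7] → C does not strictly dominate B (column Y: 4 ≤ 5)
No single strategy strictly dominates all others → no strictly dominant strategy.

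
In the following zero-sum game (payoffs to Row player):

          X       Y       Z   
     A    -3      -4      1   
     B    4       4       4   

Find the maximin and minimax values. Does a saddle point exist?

Maximin = 4, Minimax = 4, Saddle: True

Work:
Row minimums: [-4, 4] → maximin = 4
Column maximums: [4, 4, 4] → minimax = 4
Saddle point exists! Game value = 4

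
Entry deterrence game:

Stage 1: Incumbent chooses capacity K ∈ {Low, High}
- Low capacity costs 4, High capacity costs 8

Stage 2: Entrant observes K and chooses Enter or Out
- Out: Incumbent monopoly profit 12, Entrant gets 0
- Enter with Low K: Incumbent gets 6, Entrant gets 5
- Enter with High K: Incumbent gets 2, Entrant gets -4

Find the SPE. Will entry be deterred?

SPE: (High, Enter|Low, Out|High); Entry deterred. Incumbent net profit = 4

Work:
After Low K: Entrant enters (5 > 0)
After High K: Entrant stays out (-4 < 0)
Incumbent: Low → 6−4=2, High → 12−8=4
Incumbent chooses High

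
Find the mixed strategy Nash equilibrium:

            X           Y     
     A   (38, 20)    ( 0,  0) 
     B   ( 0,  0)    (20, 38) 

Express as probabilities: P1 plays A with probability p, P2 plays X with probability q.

p = 0.6552, q = 0.3448

Work:
Find probabilities that make opponent indifferent:
P2 chooses q to make P1 indifferent between A and B
P1 chooses p to make P2 indifferent between X and Y
Mixed NE: P1 plays (A: 0.6552, B: 0.3448), P2 plays (X: 0.3448, Y: 0.6552)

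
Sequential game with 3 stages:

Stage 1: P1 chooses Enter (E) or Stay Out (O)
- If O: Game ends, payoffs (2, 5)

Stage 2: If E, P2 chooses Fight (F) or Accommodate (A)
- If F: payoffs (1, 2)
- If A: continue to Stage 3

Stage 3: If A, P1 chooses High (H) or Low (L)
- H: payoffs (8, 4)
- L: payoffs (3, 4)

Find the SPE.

SPE: (E, A, H); Outcome (8, 4)

Work:
Stage 3: P1 chooses H (8 vs 3)
Stage 2: P2: F->2, A->4 (anticipating H). Choose A
Stage 1: P1: O->2, E->8 (anticipating A, H). Choose E
SPE path: E -> A -> H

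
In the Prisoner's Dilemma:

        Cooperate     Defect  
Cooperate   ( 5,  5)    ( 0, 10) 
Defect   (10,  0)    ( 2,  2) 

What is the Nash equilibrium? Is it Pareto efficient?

(Defect, Defect) is NE; not Pareto efficient

Work:
Defect dominates Cooperate for both players:
If P2 cooperates: Defect (10) > Cooperate (5)
If P2 defects: Defect (2) > Cooperate (0)
NE: (Defect, Defect) with payoff (2, 2)
But (Cooperate, Cooperate) = (5, 5) Pareto dominates (2, 2)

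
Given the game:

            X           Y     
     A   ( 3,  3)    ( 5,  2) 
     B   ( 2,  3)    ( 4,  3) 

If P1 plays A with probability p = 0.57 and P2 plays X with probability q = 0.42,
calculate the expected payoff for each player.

E[P1] = 3.73, E[P2] = 2.6694

Work:
E[P1] = p·q·π₁(A,X) + p·(1-q)·π₁(A,Y) + (1-p)·q·π₁(B,X) + (1-p)·(1-q)·π₁(B,Y)
= 0.57·0.42·3 + 0.57·0.58·5 + 0.43·0.42·2 + 0.43·0.58·4
= 3.73

E[P2] = 2.6694 (similar calculation)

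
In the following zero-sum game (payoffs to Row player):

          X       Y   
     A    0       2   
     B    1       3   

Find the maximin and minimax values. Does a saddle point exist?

Maximin = 1, Minimax = 1, Saddle: True

Work:
Row minimums: [0, 1] → maximin = 1
Column maximums: [1, 3] → minimax = 1
Saddle point exists! Game value = 1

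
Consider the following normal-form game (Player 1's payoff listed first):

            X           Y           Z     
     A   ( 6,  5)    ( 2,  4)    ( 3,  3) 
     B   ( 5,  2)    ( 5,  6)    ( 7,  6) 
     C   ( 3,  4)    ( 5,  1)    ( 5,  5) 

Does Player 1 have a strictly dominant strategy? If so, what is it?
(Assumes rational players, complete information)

No strictly dominant strategy exists for Player 1

Work:
A strategy strictly dominates another if it gives a strictly higher payoff against every opponent action. Compare each pair of P1's strategies column-by-column:
  A vs B: [6 vs 5, 2 vs 5, 3 vs 7] → A does not strictly dominate B (column Y: 2 ≤ 5)
  A vs C: [6 vs 3, 2 vs 5, 3 vs 5] → A does not strictly dominate C (column Y: 2 ≤ 5)
  B vs A: [5 vs 6, 5 vs 2, 7 vs 3] → B does not strictly dominate A (column X: 5 ≤ 6)
  B vs C: [5 vs 3, 5 vs 5, 7 vs 5] → B does not strictly dominate C (column Y: 5 ≤ 5)
  C vs A: [3 vs 6, 5 vs 2, 5 vs 3] → C does not strictly dominate A (column X: 3 ≤ 6)
  C vs B: [3 vs 5, 5 vs 5, 5 vs 7] → C does not strictly dominate B (column X: 3 ≤ 5)
No single strategy strictly dominates all others → no strictly dominant strategy.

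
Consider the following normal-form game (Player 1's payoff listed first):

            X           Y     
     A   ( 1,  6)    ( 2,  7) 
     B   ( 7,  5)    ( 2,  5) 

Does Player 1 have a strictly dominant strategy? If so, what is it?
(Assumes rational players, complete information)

No strictly dominant strategy exists for Player 1

Work:
A strategy strictly dominates another if it gives a strictly higher payoff against every opponent action. Compare each pair of P1's strategies column-by-column:
  A vs B: [1 vs 7, 2 vs 2] → A does not strictly dominate B (column X: 1 ≤ 7)
  B vs A: [7 vs 1, 2 vs 2] → B does not strictly dominate A (column Y: 2 ≤ 2)
No single strategy strictly dominates all others → no strictly dominant strategy.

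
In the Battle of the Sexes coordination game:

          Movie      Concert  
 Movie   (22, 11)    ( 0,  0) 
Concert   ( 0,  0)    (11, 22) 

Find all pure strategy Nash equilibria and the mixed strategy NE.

Pure NE: (Movie, Movie) and (Concert, Concert); Mixed NE: p = 0.6667, q = 0.3333

Work:
Check pure NE:
(Movie, Movie): (22, 11) - no unilateral deviation beneficial
(Concert, Concert): (11, 22) - no unilateral deviation beneficial
Mixed NE: P1 plays Movie with p = 0.6667, P2 plays Movie with q = 0.3333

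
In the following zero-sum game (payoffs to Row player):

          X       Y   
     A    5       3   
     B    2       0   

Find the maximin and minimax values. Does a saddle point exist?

Maximin = 3, Minimax = 3, Saddle: True

Work:
Row minimums: [3, 0] → maximin = 3
Column maximums: [5, 3] → minimax = 3
Saddle point exists! Game value = 3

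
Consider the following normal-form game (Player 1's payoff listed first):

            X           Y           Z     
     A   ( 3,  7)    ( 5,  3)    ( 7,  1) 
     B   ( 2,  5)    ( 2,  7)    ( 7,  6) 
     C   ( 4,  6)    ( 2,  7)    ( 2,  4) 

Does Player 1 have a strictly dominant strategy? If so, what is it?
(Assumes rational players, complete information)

No strictly dominant strategy exists for Player 1

Work:
A strategy strictly dominates another if it gives a strictly higher payoff against every opponent action. Compare each pair of P1's strategies column-by-column:
  A vs B: [3 vs 2, 5 vs 2, 7 vs 7] → A does not strictly dominate B (column Z: 7 ≤ 7)
  A vs C: [3 vs 4, 5 vs 2, 7 vs 2] → A does not strictly dominate C (column X: 3 ≤ 4)
  B vs A: [2 vs 3, 2 vs 5, 7 vs 7] → B does not strictly dominate A (column X: 2 ≤ 3)
  B vs C: [2 vs 4, 2 vs 2, 7 vs 2] → B does not strictly dominate C (column X: 2 ≤ 4)
  C vs A: [4 vs 3, 2 vs 5, 2 vs 7] → C does not strictly dominate A (column Y: 2 ≤ 5)
  C vs B: [4 vs 2, 2 vs 2, 2 vs 7] → C does not strictly dominate B (column Y: 2 ≤ 2)
No single strategy strictly dominates all others → no strictly dominant strategy.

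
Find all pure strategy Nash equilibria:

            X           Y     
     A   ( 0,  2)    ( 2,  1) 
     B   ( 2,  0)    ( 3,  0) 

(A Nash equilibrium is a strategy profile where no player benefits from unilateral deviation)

Nash equilibrium: (B, X), (B, Y)

Work:
Best responses:
  P1 vs X: payoffs [0, 2] → best response B (payoff 2)
  P1 vs Y: payoffs [2, 3] → best response B (payoff 3)
  P2 vs A: payoffs [2, 1] → best response X (payoff 2)
  P2 vs B: payoffs [0, 0] → best response X/Y (payoff 0)
Mutual best responses: (B,X), (B,Y) → Nash equilibria.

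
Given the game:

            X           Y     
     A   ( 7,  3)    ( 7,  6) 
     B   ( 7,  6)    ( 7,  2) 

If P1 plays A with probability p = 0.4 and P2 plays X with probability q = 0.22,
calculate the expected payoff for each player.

E[P1] = 7.0, E[P2] = 3.864

Work:
E[P1] = p·q·π₁(A,X) + p·(1-q)·π₁(A,Y) + (1-p)·q·π₁(B,X) + (1-p)·(1-q)·π₁(B,Y)
= 0.4·0.22·7 + 0.4·0.78·7 + 0.6·0.22·7 + 0.6·0.78·7
= 7.0

E[P2] = 3.864 (similar calculation)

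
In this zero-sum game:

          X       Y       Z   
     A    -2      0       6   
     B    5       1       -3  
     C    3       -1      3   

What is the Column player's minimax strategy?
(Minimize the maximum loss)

Column should play Y, value = 1

Work:
Column player minimizes Row's maximum payoff:
Column X: max payoff to Row = 5
Column Y: max payoff to Row = 1
Column Z: max payoff to Row = 6
Minimum is 1, achieved by column Y.
Minimax strategy: Y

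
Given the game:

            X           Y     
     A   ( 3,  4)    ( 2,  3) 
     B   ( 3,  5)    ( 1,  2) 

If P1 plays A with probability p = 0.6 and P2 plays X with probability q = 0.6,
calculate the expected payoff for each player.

E[P1] = 2.44, E[P2] = 3.68

Work:
E[P1] = p·q·π₁(A,X) + p·(1-q)·π₁(A,Y) + (1-p)·q·π₁(B,X) + (1-p)·(1-q)·π₁(B,Y)
= 0.6·0.6·3 + 0.6·0.4·2 + 0.4·0.6·3 + 0.4·0.4·1
= 2.44

E[P2] = 3.68 (similar calculation)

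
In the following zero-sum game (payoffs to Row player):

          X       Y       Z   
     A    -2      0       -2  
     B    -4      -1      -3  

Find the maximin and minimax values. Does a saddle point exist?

Maximin = -2, Minimax = -2, Saddle: True

Work:
Row minimums: [-2, -4] → maximin = -2
Column maximums: [-2, 0, -2] → minimax = -2
Saddle point exists! Game value = -2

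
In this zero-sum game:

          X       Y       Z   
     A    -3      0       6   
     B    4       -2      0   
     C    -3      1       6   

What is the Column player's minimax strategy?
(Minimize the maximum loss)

Column should play Y, value = 1

Work:
Column player minimizes Row's maximum payoff:
Column X: max payoff to Row = 4
Column Y: max payoff to Row = 1
Column Z: max payoff to Row = 6
Minimum is 1, achieved by column Y.
Minimax strategy: Y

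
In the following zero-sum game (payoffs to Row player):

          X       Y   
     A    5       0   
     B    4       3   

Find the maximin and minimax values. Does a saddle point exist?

Maximin = 3, Minimax = 3, Saddle: True

Work:
Row minimums: [0, 3] → maximin = 3
Column maximums: [5, 3] → minimax = 3
Saddle point exists! Game value = 3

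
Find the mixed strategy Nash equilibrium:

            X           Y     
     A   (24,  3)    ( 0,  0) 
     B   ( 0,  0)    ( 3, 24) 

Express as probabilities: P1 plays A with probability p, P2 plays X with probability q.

p = 0.8889, q = 0.1111

Work:
Find probabilities that make opponent indifferent:
P2 chooses q to make P1 indifferent between A and B
P1 chooses p to make P2 indifferent between X and Y
Mixed NE: P1 plays (A: 0.8889, B: 0.1111), P2 plays (X: 0.1111, Y: 0.8889)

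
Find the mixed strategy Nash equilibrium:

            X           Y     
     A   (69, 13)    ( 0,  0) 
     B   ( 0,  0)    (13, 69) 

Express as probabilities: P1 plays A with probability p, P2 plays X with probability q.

p = 0.8415, q = 0.1585

Work:
Find probabilities that make opponent indifferent:
P2 chooses q to make P1 indifferent between A and B
P1 chooses p to make P2 indifferent between X and Y
Mixed NE: P1 plays (A: 0.8415, B: 0.1585), P2 plays (X: 0.1585, Y: 0.8415)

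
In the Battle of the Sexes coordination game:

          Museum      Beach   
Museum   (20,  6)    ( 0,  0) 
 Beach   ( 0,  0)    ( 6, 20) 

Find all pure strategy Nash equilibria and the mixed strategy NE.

Pure NE: (Museum, Museum) and (Beach, Beach); Mixed NE: p = 0.7692, q = 0.2308

Work:
Check pure NE:
(Museum, Museum): (20, 6) - no unilateral deviation beneficial
(Beach, Beach): (6, 20) - no unilateral deviation beneficial
Mixed NE: P1 plays Museum with p = 0.7692, P2 plays Museum with q = 0.2308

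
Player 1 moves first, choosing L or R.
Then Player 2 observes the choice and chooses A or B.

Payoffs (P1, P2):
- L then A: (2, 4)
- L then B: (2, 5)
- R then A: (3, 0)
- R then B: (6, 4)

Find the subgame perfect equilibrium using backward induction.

P1 plays R, P2 plays B after L and B after R; Payoff (6, 4)

Work:
Backward induction:
After L: P2 chooses B → P1 gets 2
After R: P2 chooses B → P1 gets 6
P1 chooses R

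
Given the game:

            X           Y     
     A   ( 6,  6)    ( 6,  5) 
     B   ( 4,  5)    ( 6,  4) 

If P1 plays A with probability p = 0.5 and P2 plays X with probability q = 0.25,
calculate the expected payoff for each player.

E[P1] = 5.75, E[P2] = 4.75

Work:
E[P1] = p·q·π₁(A,X) + p·(1-q)·π₁(A,Y) + (1-p)·q·π₁(B,X) + (1-p)·(1-q)·π₁(B,Y)
= 0.5·0.25·6 + 0.5·0.75·6 + 0.5·0.25·4 + 0.5·0.75·6
= 5.75

E[P2] = 4.75 (similar calculation)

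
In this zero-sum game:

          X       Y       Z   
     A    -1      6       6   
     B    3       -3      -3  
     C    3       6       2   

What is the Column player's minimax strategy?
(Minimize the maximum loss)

Column should play X, value = 3

Work:
Column player minimizes Row's maximum payoff:
Column X: max payoff to Row = 3
Column Y: max payoff to Row = 6
Column Z: max payoff to Row = 6
Minimum is 3, achieved by column X.
Minimax strategy: X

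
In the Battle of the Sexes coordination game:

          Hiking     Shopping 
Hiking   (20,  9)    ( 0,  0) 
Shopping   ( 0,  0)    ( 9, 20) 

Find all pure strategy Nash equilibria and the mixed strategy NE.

Pure NE: (Hiking, Hiking) and (Shopping, Shopping); Mixed NE: p = 0.6897, q = 0.3103

Work:
Check pure NE:
(Hiking, Hiking): (20, 9) - no unilateral deviation beneficial
(Shopping, Shopping): (9, 20) - no unilateral deviation beneficial
Mixed NE: P1 plays Hiking with p = 0.6897, P2 plays Hiking with q = 0.3103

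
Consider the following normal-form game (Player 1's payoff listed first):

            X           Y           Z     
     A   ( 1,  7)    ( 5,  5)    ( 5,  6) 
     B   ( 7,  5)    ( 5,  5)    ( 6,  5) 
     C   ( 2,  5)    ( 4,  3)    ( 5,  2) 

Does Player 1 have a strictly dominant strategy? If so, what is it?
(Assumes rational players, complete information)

No strictly dominant strategy exists for Player 1

Work:
A strategy strictly dominates another if it gives a strictly higher payoff against every opponent action. Compare each pair of P1's strategies column-by-column:
  A vs B: [1 vs 7, 5 vs 5, 5 vs 6] → A does not strictly dominate B (column X: 1 ≤ 7)
  A vs C: [1 vs 2, 5 vs 4, 5 vs 5] → A does not strictly dominate C (column X: 1 ≤ 2)
  B vs A: [7 vs 1, 5 vs 5, 6 vs 5] → B does not strictly dominate A (column Y: 5 ≤ 5)
  B vs C: [7 vs 2, 5 vs 4, 6 vs 5] → B strictly dominates C
  C vs A: [2 vs 1, 4 vs 5, 5 vs 5] → C does not strictly dominate A (column Y: 4 ≤ 5)
  C vs B: [2 vs 7, 4 vs 5, 5 vs 6] → C does not strictly dominate B (column X: 2 ≤ 7)
No single strategy strictly dominates all others → no strictly dominant strategy.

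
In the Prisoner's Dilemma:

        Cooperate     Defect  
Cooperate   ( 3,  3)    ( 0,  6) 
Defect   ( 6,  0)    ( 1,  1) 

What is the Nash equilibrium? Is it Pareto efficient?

(Defect, Defect) is NE; not Pareto efficient

Work:
Defect dominates Cooperate for both players:
If P2 cooperates: Defect (6) > Cooperate (3)
If P2 defects: Defect (1) > Cooperate (0)
NE: (Defect, Defect) with payoff (1, 1)
But (Cooperate, Cooperate) = (3, 3) Pareto dominates (1, 1)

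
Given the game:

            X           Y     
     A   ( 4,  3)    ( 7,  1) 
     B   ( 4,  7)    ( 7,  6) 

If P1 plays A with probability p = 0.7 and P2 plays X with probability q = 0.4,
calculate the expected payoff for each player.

E[P1] = 5.8, E[P2] = 3.18

Work:
E[P1] = p·q·π₁(A,X) + p·(1-q)·π₁(A,Y) + (1-p)·q·π₁(B,X) + (1-p)·(1-q)·π₁(B,Y)
= 0.7·0.4·4 + 0.7·0.6·7 + 0.3·0.4·4 + 0.3·0.6·7
= 5.8

E[P2] = 3.18 (similar calculation)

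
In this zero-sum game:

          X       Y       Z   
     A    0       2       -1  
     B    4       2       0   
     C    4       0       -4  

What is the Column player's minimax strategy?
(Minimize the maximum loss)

Column should play Z, value = 0

Work:
Column player minimizes Row's maximum payoff:
Column X: max payoff to Row = 4
Column Y: max payoff to Row = 2
Column Z: max payoff to Row = 0
Minimum is 0, achieved by column Z.
Minimax strategy: Z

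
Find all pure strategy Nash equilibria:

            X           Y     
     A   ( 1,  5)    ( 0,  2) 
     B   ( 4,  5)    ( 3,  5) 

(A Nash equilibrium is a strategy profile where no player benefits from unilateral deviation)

Nash equilibrium: (B, X), (B, Y)

Work:
Best responses:
  P1 vs X: payoffs [1, 4] → best response B (payoff 4)
  P1 vs Y: payoffs [0, 3] → best response B (payoff 3)
  P2 vs A: payoffs [5, 2] → best response X (payoff 5)
  P2 vs B: payoffs [5, 5] → best response X/Y (payoff 5)
Mutual best responses: (B,X), (B,Y) → Nash equilibria.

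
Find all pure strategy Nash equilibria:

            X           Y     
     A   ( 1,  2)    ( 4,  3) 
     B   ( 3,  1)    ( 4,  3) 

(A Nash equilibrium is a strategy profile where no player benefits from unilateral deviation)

Nash equilibrium: (A, Y), (B, Y)

Work:
Best responses:
  P1 vs X: payoffs [1, 3] → best response B (payoff 3)
  P1 vs Y: payoffs [4, 4] → best response A/B (payoff 4)
  P2 vs A: payoffs [2, 3] → best response Y (payoff 3)
  P2 vs B: payoffs [1, 3] → best response Y (payoff 3)
Mutual best responses: (A,Y), (B,Y) → Nash equilibria.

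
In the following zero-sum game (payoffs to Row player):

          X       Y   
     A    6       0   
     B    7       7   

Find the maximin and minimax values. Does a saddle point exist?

Maximin = 7, Minimax = 7, Saddle: True

Work:
Row minimums: [0, 7] → maximin = 7
Column maximums: [7, 7] → minimax = 7
Saddle point exists! Game value = 7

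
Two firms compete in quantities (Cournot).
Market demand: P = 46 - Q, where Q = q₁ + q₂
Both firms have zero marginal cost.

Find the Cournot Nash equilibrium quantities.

q₁* = q₂* = 15.33; P* = 15.33

Work:
Profit: π_i = P·q_i = (a - q_i - q_j)·q_i
FOC: ∂π_i/∂q_i = a - 2q_i - q_j = 0
Reaction function: q_i = (46 - q_j)/2
Symmetry: q* = 46/3 = 15.33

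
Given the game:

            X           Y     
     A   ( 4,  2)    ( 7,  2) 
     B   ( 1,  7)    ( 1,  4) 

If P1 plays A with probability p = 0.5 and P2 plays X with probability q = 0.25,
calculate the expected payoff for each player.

E[P1] = 3.625, E[P2] = 3.375

Work:
E[P1] = p·q·π₁(A,X) + p·(1-q)·π₁(A,Y) + (1-p)·q·π₁(B,X) + (1-p)·(1-q)·π₁(B,Y)
= 0.5·0.25·4 + 0.5·0.75·7 + 0.5·0.25·1 + 0.5·0.75·1
= 3.625

E[P2] = 3.375 (similar calculation)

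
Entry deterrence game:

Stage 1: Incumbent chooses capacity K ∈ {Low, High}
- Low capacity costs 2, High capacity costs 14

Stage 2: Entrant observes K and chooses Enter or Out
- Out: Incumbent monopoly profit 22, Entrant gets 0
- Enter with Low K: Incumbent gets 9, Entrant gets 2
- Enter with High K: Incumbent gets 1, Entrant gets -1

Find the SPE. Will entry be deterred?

SPE: (High, Enter|Low, Out|High); Entry deterred. Incumbent net profit = 8

Work:
After Low K: Entrant enters (2 > 0)
After High K: Entrant stays out (-1 < 0)
Incumbent: Low → 9−2=7, High → 22−14=8
Incumbent chooses High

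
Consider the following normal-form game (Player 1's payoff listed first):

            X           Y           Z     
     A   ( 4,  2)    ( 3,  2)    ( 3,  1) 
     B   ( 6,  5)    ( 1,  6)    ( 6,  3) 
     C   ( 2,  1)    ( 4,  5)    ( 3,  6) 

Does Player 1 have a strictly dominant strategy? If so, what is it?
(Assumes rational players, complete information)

No strictly dominant strategy exists for Player 1

Work:
A strategy strictly dominates another if it gives a strictly higher payoff against every opponent action. Compare each pair of P1's strategies column-by-column:
  A vs B: [4 vs 6, 3 vs 1, 3 vs 6] → A does not strictly dominate B (column X: 4 ≤ 6)
  A vs C: [4 vs 2, 3 vs 4, 3 vs 3] → A does not strictly dominate C (column Y: 3 ≤ 4)
  B vs A: [6 vs 4, 1 vs 3, 6 vs 3] → B does not strictly dominate A (column Y: 1 ≤ 3)
  B vs C: [6 vs 2, 1 vs 4, 6 vs 3] → B does not strictly dominate C (column Y: 1 ≤ 4)
  C vs A: [2 vs 4, 4 vs 3, 3 vs 3] → C does not strictly dominate A (column X: 2 ≤ 4)
  C vs B: [2 vs 6, 4 vs 1, 3 vs 6] → C does not strictly dominate B (column X: 2 ≤ 6)
No single strategy strictly dominates all others → no strictly dominant strategy.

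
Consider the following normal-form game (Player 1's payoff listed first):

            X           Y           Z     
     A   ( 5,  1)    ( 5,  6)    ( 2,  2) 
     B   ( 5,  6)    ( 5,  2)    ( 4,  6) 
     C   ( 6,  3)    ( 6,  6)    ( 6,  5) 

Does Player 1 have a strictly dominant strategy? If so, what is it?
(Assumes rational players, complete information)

Yes, Player 1's strictly dominant strategy is C

Work:
A strategy strictly dominates another if it gives a strictly higher payoff against every opponent action. Compare each pair of P1's strategies column-by-column:
  A vs B: [5 vs 5, 5 vs 5, 2 vs 4] → A does not strictly dominate B (column X: 5 ≤ 5)
  A vs C: [5 vs 6, 5 vs 6, 2 vs 6] → A does not strictly dominate C (column X: 5 ≤ 6)
  B vs A: [5 vs 5, 5 vs 5, 4 vs 2] → B does not strictly dominate A (column X: 5 ≤ 5)
  B vs C: [5 vs 6, 5 vs 6, 4 vs 6] → B does not strictly dominate C (column X: 5 ≤ 6)
  C vs A: [6 vs 5, 6 vs 5, 6 vs 2] → C strictly dominates A
  C vs B: [6 vs 5, 6 vs 5, 6 vs 4] → C strictly dominates B
C strictly dominates every other strategy → strictly dominant.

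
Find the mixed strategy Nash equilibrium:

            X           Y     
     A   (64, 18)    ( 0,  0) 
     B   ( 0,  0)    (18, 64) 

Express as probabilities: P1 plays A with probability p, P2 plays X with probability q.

p = 0.7805, q = 0.2195

Work:
Find probabilities that make opponent indifferent:
P2 chooses q to make P1 indifferent between A and B
P1 chooses p to make P2 indifferent between X and Y
Mixed NE: P1 plays (A: 0.7805, B: 0.2195), P2 plays (X: 0.2195, Y: 0.7805)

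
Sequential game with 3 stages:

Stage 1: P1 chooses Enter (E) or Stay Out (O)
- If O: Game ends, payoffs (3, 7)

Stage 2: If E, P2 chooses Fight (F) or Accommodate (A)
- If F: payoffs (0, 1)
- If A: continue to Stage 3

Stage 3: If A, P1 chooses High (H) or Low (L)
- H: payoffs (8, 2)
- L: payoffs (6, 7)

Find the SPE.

SPE: (E, A, H); Outcome (8, 2)

Work:
Stage 3: P1 chooses H (8 vs 6)
Stage 2: P2: F->1, A->2 (anticipating H). Choose A
Stage 1: P1: O->3, E->8 (anticipating A, H). Choose E
SPE path: E -> A -> H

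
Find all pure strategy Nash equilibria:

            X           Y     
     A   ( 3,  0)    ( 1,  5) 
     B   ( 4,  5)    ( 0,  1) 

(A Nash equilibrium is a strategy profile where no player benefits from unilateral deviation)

Nash equilibrium: (A, Y), (B, X)

Work:
Best responses:
  P1 vs X: payoffs [3, 4] → best response B (payoff 4)
  P1 vs Y: payoffs [1, 0] → best response A (payoff 1)
  P2 vs A: payoffs [0, 5] → best response Y (payoff 5)
  P2 vs B: payoffs [5, 1] → best response X (payoff 5)
Mutual best responses: (A,Y), (B,X) → Nash equilibria.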